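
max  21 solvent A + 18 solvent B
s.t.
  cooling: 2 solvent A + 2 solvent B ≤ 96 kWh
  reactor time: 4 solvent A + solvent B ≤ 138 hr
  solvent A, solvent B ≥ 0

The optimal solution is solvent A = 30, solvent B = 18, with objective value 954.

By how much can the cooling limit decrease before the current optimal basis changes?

Binding constraints: cooling, reactor time. The basis is B = [[2,2],[4,1]] with det -6.
Per unit decrease in cooling, x* moves by d = (0.1667, -0.6667).
The basis stays optimal until solvent B reaches 0; allowable decrease = 27 kWh.

27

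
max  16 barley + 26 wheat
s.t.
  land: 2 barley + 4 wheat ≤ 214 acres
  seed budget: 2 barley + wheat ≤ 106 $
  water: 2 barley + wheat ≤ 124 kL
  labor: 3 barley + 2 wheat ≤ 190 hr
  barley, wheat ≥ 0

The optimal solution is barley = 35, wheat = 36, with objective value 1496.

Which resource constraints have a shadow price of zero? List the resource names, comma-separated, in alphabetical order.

labor, water

land: 214/214 (binding)
seed budget: 106/106 (binding)
water: 106/124 (slack 18)
labor: 177/190 (slack 13)
By complementary slackness, a constraint with positive slack has shadow price 0 → labor, water.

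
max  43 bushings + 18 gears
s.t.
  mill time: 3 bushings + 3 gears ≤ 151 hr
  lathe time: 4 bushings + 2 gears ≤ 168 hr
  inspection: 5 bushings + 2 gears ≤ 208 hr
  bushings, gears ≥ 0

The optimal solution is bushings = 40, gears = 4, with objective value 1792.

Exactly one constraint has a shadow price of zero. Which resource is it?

mill time

mill time: 132/151 (slack 19)
lathe time: 168/168 (binding)
inspection: 208/208 (binding)
By complementary slackness, a constraint with positive slack has shadow price 0 → mill time.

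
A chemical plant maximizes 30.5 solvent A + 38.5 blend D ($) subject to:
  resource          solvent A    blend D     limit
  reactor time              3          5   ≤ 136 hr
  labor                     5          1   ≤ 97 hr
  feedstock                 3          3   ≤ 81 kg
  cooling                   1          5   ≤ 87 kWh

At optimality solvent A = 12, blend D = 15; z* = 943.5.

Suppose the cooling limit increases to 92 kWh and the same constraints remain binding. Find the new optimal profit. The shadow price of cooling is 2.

953.5

Δb = 5, so new z* = 943.5 + (2)·(5) = 943.5 + 10 = 953.5.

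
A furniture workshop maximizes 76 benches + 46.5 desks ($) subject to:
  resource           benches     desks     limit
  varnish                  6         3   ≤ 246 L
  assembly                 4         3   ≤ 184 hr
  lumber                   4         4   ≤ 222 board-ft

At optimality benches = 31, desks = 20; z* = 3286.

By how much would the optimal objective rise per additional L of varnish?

7

Binding: varnish and assembly. Non-binding: lumber (18 unused).
Since lumber is not tight, its dual is 0.
Dual feasibility on the basic columns requires 6·y_varnish + 4·y_assembly = 76, 3·y_varnish + 3·y_assembly = 46.5.
Solving: y_varnish = 7, y_assembly = 8.5.
Shadow price of varnish = 7.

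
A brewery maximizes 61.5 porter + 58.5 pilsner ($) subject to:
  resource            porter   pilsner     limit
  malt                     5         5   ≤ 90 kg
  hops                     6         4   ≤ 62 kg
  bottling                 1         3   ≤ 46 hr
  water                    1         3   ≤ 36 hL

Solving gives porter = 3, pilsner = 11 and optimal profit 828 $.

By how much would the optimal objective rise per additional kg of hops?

9

Binding: hops and water. Non-binding: malt (20 unused), bottling (10 unused).
Since malt, bottling are not tight, their duals are 0.
From A_Bᵀ y = c: 6·y_hops + 1·y_water = 61.5; 4·y_hops + 3·y_water = 58.5.
Solving: y_hops = 9, y_water = 7.5.
Shadow price of hops = 9.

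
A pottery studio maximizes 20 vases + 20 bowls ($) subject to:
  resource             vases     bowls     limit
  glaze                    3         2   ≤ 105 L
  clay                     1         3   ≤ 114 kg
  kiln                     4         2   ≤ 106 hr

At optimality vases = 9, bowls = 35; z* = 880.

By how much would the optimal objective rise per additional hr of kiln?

At the optimum: glaze uses 97 of 105 (slack = 8); clay uses 114 of 114 (binding); kiln uses 106 of 106 (binding).
Since glaze is not tight, its dual is 0.
Dual feasibility on the basic columns requires 1·y_clay + 4·y_kiln = 20, 3·y_clay + 2·y_kiln = 20.
→ y_clay = 4 and y_kiln = 4.
Shadow price of kiln = 4.

4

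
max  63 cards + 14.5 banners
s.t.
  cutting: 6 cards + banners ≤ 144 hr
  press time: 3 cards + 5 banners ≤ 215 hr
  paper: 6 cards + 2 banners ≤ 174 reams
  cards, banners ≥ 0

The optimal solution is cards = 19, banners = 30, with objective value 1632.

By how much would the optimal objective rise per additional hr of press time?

At the optimum: cutting uses 144 of 144 (binding); press time uses 207 of 215 (slack = 8); paper uses 174 of 174 (binding).
Since press time is not tight, its dual is 0.
The binding rows give the dual system: 6·y_cutting + 6·y_paper = 63 and 1·y_cutting + 2·y_paper = 14.5.
This yields shadow prices y_cutting = 6.5, y_paper = 4.
Shadow price of press time = 0.

0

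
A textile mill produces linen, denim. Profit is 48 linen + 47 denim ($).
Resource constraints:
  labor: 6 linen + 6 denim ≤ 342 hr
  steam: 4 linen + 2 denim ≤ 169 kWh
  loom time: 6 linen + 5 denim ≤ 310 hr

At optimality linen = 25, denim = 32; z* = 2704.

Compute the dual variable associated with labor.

At the optimum: labor uses 342 of 342 (binding); steam uses 164 of 169 (slack = 5); loom time uses 310 of 310 (binding).
Since steam is not tight, its dual is 0.
From A_Bᵀ y = c: 6·y_labor + 6·y_loom time = 48; 6·y_labor + 5·y_loom time = 47.
This yields shadow prices y_labor = 7, y_loom time = 1.
Shadow price of labor = 7.

7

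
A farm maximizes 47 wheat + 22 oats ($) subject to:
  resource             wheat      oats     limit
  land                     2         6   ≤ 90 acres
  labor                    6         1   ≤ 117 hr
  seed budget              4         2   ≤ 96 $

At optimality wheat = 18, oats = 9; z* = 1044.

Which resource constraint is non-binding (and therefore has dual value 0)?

land: 90/90 (binding)
labor: 117/117 (binding)
seed budget: 90/96 (slack 6)
By complementary slackness, a constraint with positive slack has shadow price 0 → seed budget.

seed budget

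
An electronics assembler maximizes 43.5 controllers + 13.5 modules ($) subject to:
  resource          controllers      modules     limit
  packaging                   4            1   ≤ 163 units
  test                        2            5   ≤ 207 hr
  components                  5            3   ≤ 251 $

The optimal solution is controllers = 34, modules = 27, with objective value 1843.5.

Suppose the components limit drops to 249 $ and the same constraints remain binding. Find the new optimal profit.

1840.5

Binding: packaging and components. Non-binding: test (4 unused).
By complementary slackness, y = 0 for the non-binding constraint.
The binding rows give the dual system: 4·y_packaging + 5·y_components = 43.5 and 1·y_packaging + 3·y_components = 13.5.
This yields shadow prices y_packaging = 9, y_components = 1.5.
Δz = y_components·Δb = 1.5 × (-2) = -3, so new z* = 1843.5 − 3 = 1840.5.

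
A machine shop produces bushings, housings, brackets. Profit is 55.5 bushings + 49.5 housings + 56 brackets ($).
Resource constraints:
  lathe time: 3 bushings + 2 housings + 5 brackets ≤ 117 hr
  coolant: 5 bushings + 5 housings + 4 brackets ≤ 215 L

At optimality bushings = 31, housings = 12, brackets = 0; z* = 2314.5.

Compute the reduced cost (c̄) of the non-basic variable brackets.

-4

At the optimum: lathe time uses 117 of 117 (binding); coolant uses 215 of 215 (binding).
From A_Bᵀ y = c: 3·y_lathe time + 5·y_coolant = 55.5; 2·y_lathe time + 5·y_coolant = 49.5.
This yields shadow prices y_lathe time = 6, y_coolant = 7.5.
Reduced cost of brackets: c₃ − yᵀa₃ = 56 − (6·5 + 7.5·4) = 56 − 60 = -4.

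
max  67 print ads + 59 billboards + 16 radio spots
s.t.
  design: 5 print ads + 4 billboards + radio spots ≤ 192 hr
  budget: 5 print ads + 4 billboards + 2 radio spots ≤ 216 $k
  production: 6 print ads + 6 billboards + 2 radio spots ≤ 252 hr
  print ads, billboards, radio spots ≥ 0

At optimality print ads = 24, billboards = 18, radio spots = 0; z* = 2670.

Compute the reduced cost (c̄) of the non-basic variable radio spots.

-1

Check each constraint at x*: design 192/192 (tight); budget 192/216 (slack 24); production 252/252 (tight).
Slack constraints have shadow price 0 (complementary slackness).
Dual feasibility on the basic columns requires 5·y_design + 6·y_production = 67, 4·y_design + 6·y_production = 59.
→ y_design = 8 and y_production = 4.5.
Reduced cost of radio spots: c₃ − yᵀa₃ = 16 − (8·1 + 4.5·2) = 16 − 17 = -1.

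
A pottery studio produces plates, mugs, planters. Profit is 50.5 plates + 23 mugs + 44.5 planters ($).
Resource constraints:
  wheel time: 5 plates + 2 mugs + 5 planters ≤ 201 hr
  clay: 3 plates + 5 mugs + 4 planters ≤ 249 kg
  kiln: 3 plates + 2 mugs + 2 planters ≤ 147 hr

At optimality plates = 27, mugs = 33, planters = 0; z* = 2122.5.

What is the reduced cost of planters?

-2.5

Binding: wheel time and kiln. Non-binding: clay (3 unused).
Slack constraints have shadow price 0 (complementary slackness).
Dual feasibility on the basic columns requires 5·y_wheel time + 3·y_kiln = 50.5, 2·y_wheel time + 2·y_kiln = 23.
Solving: y_wheel time = 8, y_kiln = 3.5.
Reduced cost of planters: c₃ − yᵀa₃ = 44.5 − (8·5 + 3.5·2) = 44.5 − 47 = -2.5.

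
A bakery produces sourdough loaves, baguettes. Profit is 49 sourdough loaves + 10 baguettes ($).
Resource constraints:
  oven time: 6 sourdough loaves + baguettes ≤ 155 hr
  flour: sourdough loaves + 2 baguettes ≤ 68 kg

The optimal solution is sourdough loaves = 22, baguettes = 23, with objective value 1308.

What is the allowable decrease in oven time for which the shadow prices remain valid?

Binding constraints: oven time, flour. The basis is B = [[6,1],[1,2]] with det 11.
Per unit decrease in oven time, x* moves by d = (-0.1818, 0.0909).
The basis stays optimal until sourdough loaves reaches 0; allowable decrease = 121 hr.

121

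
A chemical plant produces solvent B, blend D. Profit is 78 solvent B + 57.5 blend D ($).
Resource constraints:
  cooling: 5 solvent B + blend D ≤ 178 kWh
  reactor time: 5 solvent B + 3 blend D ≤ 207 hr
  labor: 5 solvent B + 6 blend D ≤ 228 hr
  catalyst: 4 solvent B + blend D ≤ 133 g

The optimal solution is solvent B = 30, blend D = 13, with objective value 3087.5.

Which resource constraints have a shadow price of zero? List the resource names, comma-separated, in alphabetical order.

cooling: 163/178 (slack 15)
reactor time: 189/207 (slack 18)
labor: 228/228 (binding)
catalyst: 133/133 (binding)
By complementary slackness, a constraint with positive slack has shadow price 0 → cooling, reactor time.

cooling, reactor time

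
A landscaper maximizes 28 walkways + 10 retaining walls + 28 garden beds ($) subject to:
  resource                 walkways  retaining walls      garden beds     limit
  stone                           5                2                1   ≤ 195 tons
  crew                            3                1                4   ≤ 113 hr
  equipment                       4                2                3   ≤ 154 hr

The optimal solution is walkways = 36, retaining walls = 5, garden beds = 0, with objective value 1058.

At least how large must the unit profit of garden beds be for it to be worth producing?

Binding: crew and equipment. Non-binding: stone (5 unused).
By complementary slackness, y = 0 for the non-binding constraint.
Dual feasibility on the basic columns requires 3·y_crew + 4·y_equipment = 28, 1·y_crew + 2·y_equipment = 10.
This yields shadow prices y_crew = 8, y_equipment = 1.
garden beds enters the basis when its profit ≥ yᵀa₃ = 8·4 + 1·3 = 35.

35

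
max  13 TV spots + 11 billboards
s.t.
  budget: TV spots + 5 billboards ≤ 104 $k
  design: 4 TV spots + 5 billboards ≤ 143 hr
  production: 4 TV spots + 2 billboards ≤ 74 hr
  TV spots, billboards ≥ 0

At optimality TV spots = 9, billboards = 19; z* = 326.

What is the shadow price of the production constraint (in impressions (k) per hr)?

Check each constraint at x*: budget 104/104 (tight); design 131/143 (slack 12); production 74/74 (tight).
Slack constraints have shadow price 0 (complementary slackness).
From A_Bᵀ y = c: 1·y_budget + 4·y_production = 13; 5·y_budget + 2·y_production = 11.
This yields shadow prices y_budget = 1, y_production = 3.
Shadow price of production = 3.

3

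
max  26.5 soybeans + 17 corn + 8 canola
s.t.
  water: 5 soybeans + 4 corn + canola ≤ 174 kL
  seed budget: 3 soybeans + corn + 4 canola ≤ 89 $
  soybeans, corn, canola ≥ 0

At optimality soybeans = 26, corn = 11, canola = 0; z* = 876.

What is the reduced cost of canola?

-7.5

Both water and seed budget are binding at x*.
From A_Bᵀ y = c: 5·y_water + 3·y_seed budget = 26.5; 4·y_water + 1·y_seed budget = 17.
This yields shadow prices y_water = 3.5, y_seed budget = 3.
Reduced cost of canola: c₃ − yᵀa₃ = 8 − (3.5·1 + 3·4) = 8 − 15.5 = -7.5.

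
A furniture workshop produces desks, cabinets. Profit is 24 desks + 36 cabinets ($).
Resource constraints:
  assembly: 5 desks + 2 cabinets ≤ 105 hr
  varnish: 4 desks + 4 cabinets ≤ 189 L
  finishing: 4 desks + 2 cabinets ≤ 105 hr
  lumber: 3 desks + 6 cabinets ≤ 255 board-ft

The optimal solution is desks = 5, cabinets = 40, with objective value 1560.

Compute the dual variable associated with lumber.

5.5

Binding: assembly and lumber. Non-binding: varnish (9 unused), finishing (5 unused).
By complementary slackness, y = 0 for the non-binding constraints.
From A_Bᵀ y = c: 5·y_assembly + 3·y_lumber = 24; 2·y_assembly + 6·y_lumber = 36.
→ y_assembly = 1.5 and y_lumber = 5.5.
Shadow price of lumber = 5.5.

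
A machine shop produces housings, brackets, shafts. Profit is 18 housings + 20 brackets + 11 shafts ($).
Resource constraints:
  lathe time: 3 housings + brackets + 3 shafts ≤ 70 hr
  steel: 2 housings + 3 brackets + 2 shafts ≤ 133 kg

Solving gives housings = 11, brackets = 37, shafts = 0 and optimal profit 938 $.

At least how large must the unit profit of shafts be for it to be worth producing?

Both lathe time and steel are binding at x*.
From A_Bᵀ y = c: 3·y_lathe time + 2·y_steel = 18; 1·y_lathe time + 3·y_steel = 20.
Solving: y_lathe time = 2, y_steel = 6.
shafts enters the basis when its profit ≥ yᵀa₃ = 2·3 + 6·2 = 18.

18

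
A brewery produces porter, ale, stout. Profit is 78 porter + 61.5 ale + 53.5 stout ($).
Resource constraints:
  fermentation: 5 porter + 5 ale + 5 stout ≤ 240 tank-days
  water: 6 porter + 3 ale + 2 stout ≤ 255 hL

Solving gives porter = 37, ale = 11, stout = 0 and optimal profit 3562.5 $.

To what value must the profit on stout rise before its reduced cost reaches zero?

Check each constraint at x*: fermentation 240/240 (tight); water 255/255 (tight).
From A_Bᵀ y = c: 5·y_fermentation + 6·y_water = 78; 5·y_fermentation + 3·y_water = 61.5.
Solving: y_fermentation = 9, y_water = 5.5.
stout enters the basis when its profit ≥ yᵀa₃ = 9·5 + 5.5·2 = 56.

56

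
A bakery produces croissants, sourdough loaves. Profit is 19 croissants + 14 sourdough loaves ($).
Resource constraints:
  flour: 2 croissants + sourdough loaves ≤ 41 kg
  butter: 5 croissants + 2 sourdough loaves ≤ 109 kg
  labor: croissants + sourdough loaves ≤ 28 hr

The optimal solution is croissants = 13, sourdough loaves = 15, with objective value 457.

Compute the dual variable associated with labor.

Check each constraint at x*: flour 41/41 (tight); butter 95/109 (slack 14); labor 28/28 (tight).
By complementary slackness, y = 0 for the non-binding constraint.
From A_Bᵀ y = c: 2·y_flour + 1·y_labor = 19; 1·y_flour + 1·y_labor = 14.
This yields shadow prices y_flour = 5, y_labor = 9.
Shadow price of labor = 9.

9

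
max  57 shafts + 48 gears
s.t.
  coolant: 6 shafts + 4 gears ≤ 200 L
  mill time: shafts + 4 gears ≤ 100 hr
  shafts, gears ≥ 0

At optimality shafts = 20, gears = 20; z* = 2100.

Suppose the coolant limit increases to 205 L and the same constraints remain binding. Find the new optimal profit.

At the optimum: coolant uses 200 of 200 (binding); mill time uses 100 of 100 (binding).
The binding rows give the dual system: 6·y_coolant + 1·y_mill time = 57 and 4·y_coolant + 4·y_mill time = 48.
Solving: y_coolant = 9, y_mill time = 3.
Δz = y_coolant·Δb = 9 × (5) = 45, so new z* = 2100 + 45 = 2145.

2145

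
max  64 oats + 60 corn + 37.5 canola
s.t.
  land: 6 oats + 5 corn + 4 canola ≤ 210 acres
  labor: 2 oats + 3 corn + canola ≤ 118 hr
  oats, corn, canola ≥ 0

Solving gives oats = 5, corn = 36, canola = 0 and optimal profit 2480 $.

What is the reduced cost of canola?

-3.5

Both land and labor are binding at x*.
From A_Bᵀ y = c: 6·y_land + 2·y_labor = 64; 5·y_land + 3·y_labor = 60.
Solving: y_land = 9, y_labor = 5.
Reduced cost of canola: c₃ − yᵀa₃ = 37.5 − (9·4 + 5·1) = 37.5 − 41 = -3.5.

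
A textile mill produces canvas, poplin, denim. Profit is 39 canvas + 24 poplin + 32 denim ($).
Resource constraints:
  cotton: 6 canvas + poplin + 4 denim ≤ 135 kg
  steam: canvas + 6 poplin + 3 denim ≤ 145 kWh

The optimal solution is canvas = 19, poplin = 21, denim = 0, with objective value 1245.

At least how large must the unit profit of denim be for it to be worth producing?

Check each constraint at x*: cotton 135/135 (tight); steam 145/145 (tight).
From A_Bᵀ y = c: 6·y_cotton + 1·y_steam = 39; 1·y_cotton + 6·y_steam = 24.
Solving: y_cotton = 6, y_steam = 3.
denim enters the basis when its profit ≥ yᵀa₃ = 6·4 + 3·3 = 33.

33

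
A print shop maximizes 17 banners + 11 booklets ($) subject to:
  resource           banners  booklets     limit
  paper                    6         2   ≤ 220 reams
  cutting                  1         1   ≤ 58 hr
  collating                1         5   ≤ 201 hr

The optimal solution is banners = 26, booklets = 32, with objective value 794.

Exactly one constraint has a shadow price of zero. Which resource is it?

paper: 220/220 (binding)
cutting: 58/58 (binding)
collating: 186/201 (slack 15)
By complementary slackness, a constraint with positive slack has shadow price 0 → collating.

collating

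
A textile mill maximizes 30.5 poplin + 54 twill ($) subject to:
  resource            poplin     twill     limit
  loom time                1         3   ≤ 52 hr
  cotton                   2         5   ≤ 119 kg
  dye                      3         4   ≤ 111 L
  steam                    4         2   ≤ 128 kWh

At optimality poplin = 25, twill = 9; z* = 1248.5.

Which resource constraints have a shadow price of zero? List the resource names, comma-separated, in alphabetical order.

cotton, steam

loom time: 52/52 (binding)
cotton: 95/119 (slack 24)
dye: 111/111 (binding)
steam: 118/128 (slack 10)
By complementary slackness, a constraint with positive slack has shadow price 0 → cotton, steam.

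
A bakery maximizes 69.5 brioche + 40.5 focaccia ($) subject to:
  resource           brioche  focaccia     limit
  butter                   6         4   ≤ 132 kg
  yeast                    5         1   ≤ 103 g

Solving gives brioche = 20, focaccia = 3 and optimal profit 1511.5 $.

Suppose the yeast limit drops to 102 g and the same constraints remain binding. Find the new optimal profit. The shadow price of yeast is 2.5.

Δb = -1, so new z* = 1511.5 + (2.5)·(-1) = 1511.5 − 2.5 = 1509.

1509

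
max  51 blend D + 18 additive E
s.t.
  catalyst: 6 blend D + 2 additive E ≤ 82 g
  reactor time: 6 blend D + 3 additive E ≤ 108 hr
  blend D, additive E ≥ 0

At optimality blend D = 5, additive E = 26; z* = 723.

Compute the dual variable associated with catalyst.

Both catalyst and reactor time are binding at x*.
Dual feasibility on the basic columns requires 6·y_catalyst + 6·y_reactor time = 51, 2·y_catalyst + 3·y_reactor time = 18.
→ y_catalyst = 7.5 and y_reactor time = 1.
Shadow price of catalyst = 7.5.

7.5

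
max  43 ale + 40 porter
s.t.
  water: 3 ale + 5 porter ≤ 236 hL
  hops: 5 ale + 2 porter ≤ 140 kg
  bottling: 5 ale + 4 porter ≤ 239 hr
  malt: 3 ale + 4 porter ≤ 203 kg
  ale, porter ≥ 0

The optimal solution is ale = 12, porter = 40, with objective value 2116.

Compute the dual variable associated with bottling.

0

Check each constraint at x*: water 236/236 (tight); hops 140/140 (tight); bottling 220/239 (slack 19); malt 196/203 (slack 7).
Slack constraints have shadow price 0 (complementary slackness).
The binding rows give the dual system: 3·y_water + 5·y_hops = 43 and 5·y_water + 2·y_hops = 40.
Solving: y_water = 6, y_hops = 5.
Shadow price of bottling = 0.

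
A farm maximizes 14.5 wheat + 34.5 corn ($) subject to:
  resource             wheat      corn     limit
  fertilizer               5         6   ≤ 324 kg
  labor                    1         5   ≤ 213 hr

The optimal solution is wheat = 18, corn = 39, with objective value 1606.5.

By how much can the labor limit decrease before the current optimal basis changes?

148.2

Binding constraints: fertilizer, labor. The basis is B = [[5,6],[1,5]] with det 19.
Per unit decrease in labor, x* moves by d = (0.3158, -0.2632).
The basis stays optimal until corn reaches 0; allowable decrease = 148.2 hr.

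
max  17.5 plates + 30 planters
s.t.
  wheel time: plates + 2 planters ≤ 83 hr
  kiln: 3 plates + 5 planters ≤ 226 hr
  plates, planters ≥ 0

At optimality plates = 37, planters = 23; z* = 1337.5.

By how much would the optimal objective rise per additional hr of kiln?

5

Check each constraint at x*: wheel time 83/83 (tight); kiln 226/226 (tight).
From A_Bᵀ y = c: 1·y_wheel time + 3·y_kiln = 17.5; 2·y_wheel time + 5·y_kiln = 30.
Solving: y_wheel time = 2.5, y_kiln = 5.
Shadow price of kiln = 5.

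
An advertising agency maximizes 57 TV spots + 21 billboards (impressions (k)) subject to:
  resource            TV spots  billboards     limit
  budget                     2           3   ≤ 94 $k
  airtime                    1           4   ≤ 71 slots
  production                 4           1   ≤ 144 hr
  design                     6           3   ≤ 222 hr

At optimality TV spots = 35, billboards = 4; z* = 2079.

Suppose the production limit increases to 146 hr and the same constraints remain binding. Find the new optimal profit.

Check each constraint at x*: budget 82/94 (slack 12); airtime 51/71 (slack 20); production 144/144 (tight); design 222/222 (tight).
Since budget, airtime are not tight, their duals are 0.
The binding rows give the dual system: 4·y_production + 6·y_design = 57 and 1·y_production + 3·y_design = 21.
This yields shadow prices y_production = 7.5, y_design = 4.5.
Δz = y_production·Δb = 7.5 × (2) = 15, so new z* = 2079 + 15 = 2094.

2094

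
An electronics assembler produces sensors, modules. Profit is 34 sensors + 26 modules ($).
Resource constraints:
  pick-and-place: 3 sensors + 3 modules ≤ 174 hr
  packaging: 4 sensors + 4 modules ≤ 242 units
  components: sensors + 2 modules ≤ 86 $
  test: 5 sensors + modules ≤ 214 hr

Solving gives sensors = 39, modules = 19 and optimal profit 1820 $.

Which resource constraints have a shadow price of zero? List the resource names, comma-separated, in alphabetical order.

components, packaging

pick-and-place: 174/174 (binding)
packaging: 232/242 (slack 10)
components: 77/86 (slack 9)
test: 214/214 (binding)
By complementary slackness, a constraint with positive slack has shadow price 0 → components, packaging.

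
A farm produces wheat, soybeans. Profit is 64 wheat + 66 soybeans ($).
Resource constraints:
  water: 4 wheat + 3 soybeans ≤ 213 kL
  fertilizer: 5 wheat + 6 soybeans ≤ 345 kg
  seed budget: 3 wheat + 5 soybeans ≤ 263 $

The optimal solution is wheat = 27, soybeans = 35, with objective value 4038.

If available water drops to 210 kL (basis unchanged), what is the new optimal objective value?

Check each constraint at x*: water 213/213 (tight); fertilizer 345/345 (tight); seed budget 256/263 (slack 7).
Slack constraints have shadow price 0 (complementary slackness).
From A_Bᵀ y = c: 4·y_water + 5·y_fertilizer = 64; 3·y_water + 6·y_fertilizer = 66.
→ y_water = 6 and y_fertilizer = 8.
Δz = y_water·Δb = 6 × (-3) = -18, so new z* = 4038 − 18 = 4020.

4020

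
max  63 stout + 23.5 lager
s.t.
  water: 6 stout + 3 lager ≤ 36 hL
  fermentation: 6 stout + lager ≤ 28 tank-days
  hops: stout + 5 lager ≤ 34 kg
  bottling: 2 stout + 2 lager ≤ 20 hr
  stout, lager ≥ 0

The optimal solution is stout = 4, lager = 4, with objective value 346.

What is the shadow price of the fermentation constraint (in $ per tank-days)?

4

At the optimum: water uses 36 of 36 (binding); fermentation uses 28 of 28 (binding); hops uses 24 of 34 (slack = 10); bottling uses 16 of 20 (slack = 4).
Since hops, bottling are not tight, their duals are 0.
The binding rows give the dual system: 6·y_water + 6·y_fermentation = 63 and 3·y_water + 1·y_fermentation = 23.5.
Solving: y_water = 6.5, y_fermentation = 4.
Shadow price of fermentation = 4.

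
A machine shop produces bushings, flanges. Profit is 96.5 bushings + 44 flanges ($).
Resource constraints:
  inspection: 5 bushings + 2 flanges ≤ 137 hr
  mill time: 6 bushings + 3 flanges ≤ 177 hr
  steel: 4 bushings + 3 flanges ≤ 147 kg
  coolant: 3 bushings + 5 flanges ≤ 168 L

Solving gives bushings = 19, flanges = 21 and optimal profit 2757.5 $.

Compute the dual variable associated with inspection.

8.5

Check each constraint at x*: inspection 137/137 (tight); mill time 177/177 (tight); steel 139/147 (slack 8); coolant 162/168 (slack 6).
By complementary slackness, y = 0 for the non-binding constraints.
From A_Bᵀ y = c: 5·y_inspection + 6·y_mill time = 96.5; 2·y_inspection + 3·y_mill time = 44.
This yields shadow prices y_inspection = 8.5, y_mill time = 9.
Shadow price of inspection = 8.5.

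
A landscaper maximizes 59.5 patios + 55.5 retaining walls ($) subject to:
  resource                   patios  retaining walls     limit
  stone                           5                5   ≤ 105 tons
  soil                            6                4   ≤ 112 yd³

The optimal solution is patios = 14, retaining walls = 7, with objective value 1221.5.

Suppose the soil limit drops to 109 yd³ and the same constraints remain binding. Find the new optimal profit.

1215.5

Check each constraint at x*: stone 105/105 (tight); soil 112/112 (tight).
Dual feasibility on the basic columns requires 5·y_stone + 6·y_soil = 59.5, 5·y_stone + 4·y_soil = 55.5.
Solving: y_stone = 9.5, y_soil = 2.
Δz = y_soil·Δb = 2 × (-3) = -6, so new z* = 1221.5 − 6 = 1215.5.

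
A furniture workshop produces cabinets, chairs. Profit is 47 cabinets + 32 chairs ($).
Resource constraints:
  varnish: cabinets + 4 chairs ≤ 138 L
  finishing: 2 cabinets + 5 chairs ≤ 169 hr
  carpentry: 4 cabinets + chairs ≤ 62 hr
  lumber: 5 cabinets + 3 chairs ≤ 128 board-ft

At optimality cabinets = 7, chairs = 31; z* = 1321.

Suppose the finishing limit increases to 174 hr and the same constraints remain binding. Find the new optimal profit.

1326

At the optimum: varnish uses 131 of 138 (slack = 7); finishing uses 169 of 169 (binding); carpentry uses 59 of 62 (slack = 3); lumber uses 128 of 128 (binding).
Slack constraints have shadow price 0 (complementary slackness).
The binding rows give the dual system: 2·y_finishing + 5·y_lumber = 47 and 5·y_finishing + 3·y_lumber = 32.
Solving: y_finishing = 1, y_lumber = 9.
Δz = y_finishing·Δb = 1 × (5) = 5, so new z* = 1321 + 5 = 1326.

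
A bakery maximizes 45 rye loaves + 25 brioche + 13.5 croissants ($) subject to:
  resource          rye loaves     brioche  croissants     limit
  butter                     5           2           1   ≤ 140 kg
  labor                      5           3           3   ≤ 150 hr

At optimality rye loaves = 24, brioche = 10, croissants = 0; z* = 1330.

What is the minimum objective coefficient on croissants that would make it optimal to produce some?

Both butter and labor are binding at x*.
From A_Bᵀ y = c: 5·y_butter + 5·y_labor = 45; 2·y_butter + 3·y_labor = 25.
This yields shadow prices y_butter = 2, y_labor = 7.
croissants enters the basis when its profit ≥ yᵀa₃ = 2·1 + 7·3 = 23.

23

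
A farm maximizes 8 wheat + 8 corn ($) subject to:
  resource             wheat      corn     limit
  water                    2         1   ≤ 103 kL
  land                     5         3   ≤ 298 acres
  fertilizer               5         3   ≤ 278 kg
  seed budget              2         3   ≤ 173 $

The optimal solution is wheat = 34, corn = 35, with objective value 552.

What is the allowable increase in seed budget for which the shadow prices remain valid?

Binding constraints: water, seed budget. The basis is B = [[2,1],[2,3]] with det 4.
Per unit increase in seed budget, x* moves by d = (-0.25, 0.5).
The basis stays optimal until fertilizer becomes binding; allowable increase = 12 $.

12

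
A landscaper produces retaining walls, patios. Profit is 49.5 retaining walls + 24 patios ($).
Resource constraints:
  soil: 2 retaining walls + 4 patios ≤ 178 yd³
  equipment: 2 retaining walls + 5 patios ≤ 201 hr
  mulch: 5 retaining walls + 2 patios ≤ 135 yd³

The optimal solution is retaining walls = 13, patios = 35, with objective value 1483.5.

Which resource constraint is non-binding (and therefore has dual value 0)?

soil

soil: 166/178 (slack 12)
equipment: 201/201 (binding)
mulch: 135/135 (binding)
By complementary slackness, a constraint with positive slack has shadow price 0 → soil.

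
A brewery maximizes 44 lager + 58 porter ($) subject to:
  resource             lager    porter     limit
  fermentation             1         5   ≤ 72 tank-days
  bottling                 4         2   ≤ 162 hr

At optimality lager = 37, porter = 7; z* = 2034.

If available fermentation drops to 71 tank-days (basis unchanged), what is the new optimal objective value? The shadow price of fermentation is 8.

Δb = -1, so new z* = 2034 + (8)·(-1) = 2034 − 8 = 2026.

2026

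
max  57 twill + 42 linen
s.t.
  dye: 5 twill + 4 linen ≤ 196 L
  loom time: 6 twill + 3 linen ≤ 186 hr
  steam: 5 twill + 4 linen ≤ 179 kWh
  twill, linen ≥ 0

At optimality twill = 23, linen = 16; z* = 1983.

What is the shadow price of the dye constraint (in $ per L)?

0

At the optimum: dye uses 179 of 196 (slack = 17); loom time uses 186 of 186 (binding); steam uses 179 of 179 (binding).
Slack constraints have shadow price 0 (complementary slackness).
The binding rows give the dual system: 6·y_loom time + 5·y_steam = 57 and 3·y_loom time + 4·y_steam = 42.
Solving: y_loom time = 2, y_steam = 9.
Shadow price of dye = 0.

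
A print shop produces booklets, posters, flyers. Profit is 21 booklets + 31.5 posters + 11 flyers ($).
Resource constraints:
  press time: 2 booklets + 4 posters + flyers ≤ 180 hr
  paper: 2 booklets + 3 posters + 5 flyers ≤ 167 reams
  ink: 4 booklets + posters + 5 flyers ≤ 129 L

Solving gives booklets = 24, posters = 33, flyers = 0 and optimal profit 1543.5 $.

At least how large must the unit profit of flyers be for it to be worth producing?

15

At the optimum: press time uses 180 of 180 (binding); paper uses 147 of 167 (slack = 20); ink uses 129 of 129 (binding).
Since paper is not tight, its dual is 0.
From A_Bᵀ y = c: 2·y_press time + 4·y_ink = 21; 4·y_press time + 1·y_ink = 31.5.
This yields shadow prices y_press time = 7.5, y_ink = 1.5.
flyers enters the basis when its profit ≥ yᵀa₃ = 7.5·1 + 1.5·5 = 15.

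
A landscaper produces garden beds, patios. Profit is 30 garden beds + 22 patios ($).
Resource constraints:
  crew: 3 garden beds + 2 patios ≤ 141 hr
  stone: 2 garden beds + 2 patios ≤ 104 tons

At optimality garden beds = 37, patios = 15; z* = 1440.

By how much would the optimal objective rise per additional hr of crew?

8

At the optimum: crew uses 141 of 141 (binding); stone uses 104 of 104 (binding).
Dual feasibility on the basic columns requires 3·y_crew + 2·y_stone = 30, 2·y_crew + 2·y_stone = 22.
Solving: y_crew = 8, y_stone = 3.
Shadow price of crew = 8.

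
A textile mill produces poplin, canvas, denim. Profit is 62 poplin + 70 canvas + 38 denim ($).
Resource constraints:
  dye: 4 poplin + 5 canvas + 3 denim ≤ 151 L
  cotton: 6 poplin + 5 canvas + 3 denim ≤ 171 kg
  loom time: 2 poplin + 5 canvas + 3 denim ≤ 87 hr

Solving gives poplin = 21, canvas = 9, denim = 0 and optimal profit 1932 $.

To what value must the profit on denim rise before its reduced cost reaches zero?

Binding: cotton and loom time. Non-binding: dye (22 unused).
By complementary slackness, y = 0 for the non-binding constraint.
From A_Bᵀ y = c: 6·y_cotton + 2·y_loom time = 62; 5·y_cotton + 5·y_loom time = 70.
This yields shadow prices y_cotton = 8.5, y_loom time = 5.5.
denim enters the basis when its profit ≥ yᵀa₃ = 8.5·3 + 5.5·3 = 42.

42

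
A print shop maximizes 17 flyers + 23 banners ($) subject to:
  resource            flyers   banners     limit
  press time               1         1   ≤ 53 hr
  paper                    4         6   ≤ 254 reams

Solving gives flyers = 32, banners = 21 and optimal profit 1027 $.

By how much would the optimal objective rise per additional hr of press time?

Check each constraint at x*: press time 53/53 (tight); paper 254/254 (tight).
From A_Bᵀ y = c: 1·y_press time + 4·y_paper = 17; 1·y_press time + 6·y_paper = 23.
Solving: y_press time = 5, y_paper = 3.
Shadow price of press time = 5.

5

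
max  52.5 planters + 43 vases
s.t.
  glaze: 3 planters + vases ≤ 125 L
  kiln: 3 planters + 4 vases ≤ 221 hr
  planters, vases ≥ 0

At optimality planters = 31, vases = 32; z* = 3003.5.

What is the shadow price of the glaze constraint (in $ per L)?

9

Both glaze and kiln are binding at x*.
From A_Bᵀ y = c: 3·y_glaze + 3·y_kiln = 52.5; 1·y_glaze + 4·y_kiln = 43.
Solving: y_glaze = 9, y_kiln = 8.5.
Shadow price of glaze = 9.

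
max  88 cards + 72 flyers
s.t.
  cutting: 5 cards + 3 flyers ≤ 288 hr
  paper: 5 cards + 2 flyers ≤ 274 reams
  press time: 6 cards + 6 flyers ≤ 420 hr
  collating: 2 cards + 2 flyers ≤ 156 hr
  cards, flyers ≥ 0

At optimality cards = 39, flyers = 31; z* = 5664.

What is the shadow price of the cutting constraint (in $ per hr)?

8

Binding: cutting and press time. Non-binding: paper (17 unused), collating (16 unused).
Slack constraints have shadow price 0 (complementary slackness).
The binding rows give the dual system: 5·y_cutting + 6·y_press time = 88 and 3·y_cutting + 6·y_press time = 72.
→ y_cutting = 8 and y_press time = 8.
Shadow price of cutting = 8.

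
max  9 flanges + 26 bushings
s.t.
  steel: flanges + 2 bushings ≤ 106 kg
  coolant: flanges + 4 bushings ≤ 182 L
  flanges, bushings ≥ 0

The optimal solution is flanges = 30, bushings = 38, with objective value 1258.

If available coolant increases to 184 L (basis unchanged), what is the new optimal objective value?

1266

Both steel and coolant are binding at x*.
Dual feasibility on the basic columns requires 1·y_steel + 1·y_coolant = 9, 2·y_steel + 4·y_coolant = 26.
Solving: y_steel = 5, y_coolant = 4.
Δz = y_coolant·Δb = 4 × (2) = 8, so new z* = 1258 + 8 = 1266.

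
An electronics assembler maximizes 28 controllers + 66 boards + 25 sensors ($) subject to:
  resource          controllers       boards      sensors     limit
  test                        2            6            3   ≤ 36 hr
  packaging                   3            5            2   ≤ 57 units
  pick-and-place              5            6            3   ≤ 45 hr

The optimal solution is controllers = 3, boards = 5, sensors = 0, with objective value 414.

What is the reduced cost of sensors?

-8

Binding: test and pick-and-place. Non-binding: packaging (23 unused).
By complementary slackness, y = 0 for the non-binding constraint.
Dual feasibility on the basic columns requires 2·y_test + 5·y_pick-and-place = 28, 6·y_test + 6·y_pick-and-place = 66.
Solving: y_test = 9, y_pick-and-place = 2.
Reduced cost of sensors: c₃ − yᵀa₃ = 25 − (9·3 + 2·3) = 25 − 33 = -8.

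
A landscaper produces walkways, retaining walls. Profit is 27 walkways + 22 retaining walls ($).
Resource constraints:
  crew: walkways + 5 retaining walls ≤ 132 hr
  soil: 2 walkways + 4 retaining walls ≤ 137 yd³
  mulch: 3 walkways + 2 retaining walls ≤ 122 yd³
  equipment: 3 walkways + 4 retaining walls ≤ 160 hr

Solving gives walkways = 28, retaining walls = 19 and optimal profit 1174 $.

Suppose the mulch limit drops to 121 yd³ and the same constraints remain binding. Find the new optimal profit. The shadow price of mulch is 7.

Δb = -1, so new z* = 1174 + (7)·(-1) = 1174 − 7 = 1167.

1167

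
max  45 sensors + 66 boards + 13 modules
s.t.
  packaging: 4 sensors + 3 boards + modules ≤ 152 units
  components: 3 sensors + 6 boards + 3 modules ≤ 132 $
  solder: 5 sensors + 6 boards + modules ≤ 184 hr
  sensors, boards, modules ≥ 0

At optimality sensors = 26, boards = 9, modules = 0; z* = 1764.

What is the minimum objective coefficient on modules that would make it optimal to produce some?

21

At the optimum: packaging uses 131 of 152 (slack = 21); components uses 132 of 132 (binding); solder uses 184 of 184 (binding).
Slack constraints have shadow price 0 (complementary slackness).
Dual feasibility on the basic columns requires 3·y_components + 5·y_solder = 45, 6·y_components + 6·y_solder = 66.
→ y_components = 5 and y_solder = 6.
modules enters the basis when its profit ≥ yᵀa₃ = 5·3 + 6·1 = 21.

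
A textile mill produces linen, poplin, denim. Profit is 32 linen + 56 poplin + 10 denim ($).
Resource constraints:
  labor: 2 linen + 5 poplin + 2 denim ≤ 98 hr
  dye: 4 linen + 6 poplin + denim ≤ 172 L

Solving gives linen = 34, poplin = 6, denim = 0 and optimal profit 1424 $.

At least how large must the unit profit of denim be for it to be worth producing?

Both labor and dye are binding at x*.
The binding rows give the dual system: 2·y_labor + 4·y_dye = 32 and 5·y_labor + 6·y_dye = 56.
→ y_labor = 4 and y_dye = 6.
denim enters the basis when its profit ≥ yᵀa₃ = 4·2 + 6·1 = 14.

14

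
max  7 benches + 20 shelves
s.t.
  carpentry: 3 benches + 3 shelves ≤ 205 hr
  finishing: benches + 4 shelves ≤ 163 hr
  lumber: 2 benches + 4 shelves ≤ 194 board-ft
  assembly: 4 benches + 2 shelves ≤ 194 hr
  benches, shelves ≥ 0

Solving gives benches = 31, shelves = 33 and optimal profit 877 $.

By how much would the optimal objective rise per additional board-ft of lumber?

2

Check each constraint at x*: carpentry 192/205 (slack 13); finishing 163/163 (tight); lumber 194/194 (tight); assembly 190/194 (slack 4).
Slack constraints have shadow price 0 (complementary slackness).
The binding rows give the dual system: 1·y_finishing + 2·y_lumber = 7 and 4·y_finishing + 4·y_lumber = 20.
Solving: y_finishing = 3, y_lumber = 2.
Shadow price of lumber = 2.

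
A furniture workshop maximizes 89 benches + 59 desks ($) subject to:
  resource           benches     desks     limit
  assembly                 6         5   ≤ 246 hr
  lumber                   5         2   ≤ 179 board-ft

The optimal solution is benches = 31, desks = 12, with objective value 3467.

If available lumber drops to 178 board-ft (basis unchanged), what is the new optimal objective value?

3460

Both assembly and lumber are binding at x*.
Dual feasibility on the basic columns requires 6·y_assembly + 5·y_lumber = 89, 5·y_assembly + 2·y_lumber = 59.
Solving: y_assembly = 9, y_lumber = 7.
Δz = y_lumber·Δb = 7 × (-1) = -7, so new z* = 3467 − 7 = 3460.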